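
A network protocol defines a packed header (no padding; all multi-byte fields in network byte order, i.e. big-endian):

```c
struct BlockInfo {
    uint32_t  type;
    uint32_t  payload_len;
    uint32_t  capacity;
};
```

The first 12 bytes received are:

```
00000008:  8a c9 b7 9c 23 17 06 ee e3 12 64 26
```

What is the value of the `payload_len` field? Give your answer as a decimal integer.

588711662

`payload_len` follows `type` (4 bytes), so it starts at byte offset 4 and occupies 4 bytes.
Bytes at offsets 4..7: 23 17 06 EE.
Big-endian stores the most-significant byte at the lowest address.
The bytes are already most-significant first: 0x231706EE.
0x231706EE = 588711662.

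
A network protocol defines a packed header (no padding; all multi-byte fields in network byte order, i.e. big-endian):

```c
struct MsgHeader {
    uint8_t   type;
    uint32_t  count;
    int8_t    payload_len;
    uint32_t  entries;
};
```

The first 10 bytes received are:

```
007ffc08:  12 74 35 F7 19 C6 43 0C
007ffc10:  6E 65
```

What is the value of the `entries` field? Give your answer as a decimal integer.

1124888165

`entries` follows `type` (1 B), `count` (4 B), `payload_len` (1 B), so it starts at offset 1 + 4 + 1 = 6 and occupies 4 bytes.
Bytes at offsets 6..9: 43 0C 6E 65.
Big-endian: lowest address holds the most-significant byte.
The bytes are already most-significant first: 0x430C6E65.
0x430C6E65 = 1124888165.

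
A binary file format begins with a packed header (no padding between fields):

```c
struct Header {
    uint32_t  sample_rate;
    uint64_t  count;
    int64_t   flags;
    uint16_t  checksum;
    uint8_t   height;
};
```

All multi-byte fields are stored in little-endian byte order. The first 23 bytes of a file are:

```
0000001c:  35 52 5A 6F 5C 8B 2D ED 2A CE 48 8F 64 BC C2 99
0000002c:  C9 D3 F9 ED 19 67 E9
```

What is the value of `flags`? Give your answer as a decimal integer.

-1298774154698113948

`flags` follows `sample_rate` (4 B), `count` (8 B), so it starts at offset 4 + 8 = 12 and occupies 8 bytes.
Bytes at offsets 12..19: 64 BC C2 99 C9 D3 F9 ED.
Little-endian: lowest address holds the least-significant byte.
Reassemble most-significant byte first: ED F9 D3 C9 99 C2 BC 64 → 0xEDF9D3C999C2BC64.
Top bit is set, so as a signed 64-bit value this is 0xEDF9D3C999C2BC64 − 2^64 = -1298774154698113948.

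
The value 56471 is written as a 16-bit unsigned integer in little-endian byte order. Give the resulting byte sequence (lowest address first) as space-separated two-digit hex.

97 DC

56471 in hexadecimal, padded to 16 bits, is 0xDC97.
Split into bytes (most-significant first): DC 97.
Little-endian stores the least-significant byte at the lowest address.
So at ascending addresses the bytes are 97 DC.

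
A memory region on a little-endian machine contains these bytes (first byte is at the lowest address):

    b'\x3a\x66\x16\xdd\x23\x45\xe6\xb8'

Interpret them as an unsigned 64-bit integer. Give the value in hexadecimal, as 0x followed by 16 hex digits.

0xB8E64523DD16663A

Little-endian stores the least-significant byte at the lowest address.
Reassemble most-significant byte first: B8 E6 45 23 DD 16 66 3A → 0xB8E64523DD16663A.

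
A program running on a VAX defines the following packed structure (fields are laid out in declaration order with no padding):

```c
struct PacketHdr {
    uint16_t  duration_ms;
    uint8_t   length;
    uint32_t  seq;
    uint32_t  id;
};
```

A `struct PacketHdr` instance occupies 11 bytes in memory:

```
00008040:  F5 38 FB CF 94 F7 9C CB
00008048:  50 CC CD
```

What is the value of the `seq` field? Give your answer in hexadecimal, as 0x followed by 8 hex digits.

`seq` follows `duration_ms` (2 B), `length` (1 B), so it starts at offset 2 + 1 = 3 and occupies 4 bytes.
Bytes at offsets 3..6: CF 94 F7 9C.
In little-endian order the low byte comes first in memory.
Reassemble most-significant byte first: 9C F7 94 CF → 0x9CF794CF.

0x9CF794CF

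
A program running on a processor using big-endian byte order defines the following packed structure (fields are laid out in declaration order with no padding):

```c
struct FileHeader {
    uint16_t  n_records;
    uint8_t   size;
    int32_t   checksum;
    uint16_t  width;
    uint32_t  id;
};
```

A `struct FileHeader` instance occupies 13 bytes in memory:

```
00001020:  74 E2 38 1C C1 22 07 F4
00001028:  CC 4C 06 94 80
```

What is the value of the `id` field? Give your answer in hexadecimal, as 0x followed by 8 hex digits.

`id` follows `n_records` (2 B), `size` (1 B), `checksum` (4 B), `width` (2 B), so it starts at offset 2 + 1 + 4 + 2 = 9 and occupies 4 bytes.
Bytes at offsets 9..12: 4C 06 94 80.
In big-endian order the high byte comes first in memory.
The bytes are already most-significant first: 0x4C069480.

0x4C069480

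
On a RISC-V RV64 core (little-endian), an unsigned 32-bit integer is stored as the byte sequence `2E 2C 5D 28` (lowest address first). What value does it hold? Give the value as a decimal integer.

677194798

Little-endian stores the least-significant byte at the lowest address.
Reassemble most-significant byte first: 28 5D 2C 2E → 0x285D2C2E.
0x285D2C2E = 677194798.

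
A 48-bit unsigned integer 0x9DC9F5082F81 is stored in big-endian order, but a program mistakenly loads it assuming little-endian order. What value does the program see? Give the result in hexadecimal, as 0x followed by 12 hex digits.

Stored big-endian, the bytes at ascending addresses are 9D C9 F5 08 2F 81.
Read back as little-endian, the first byte is least significant, giving 0x812F08F5C99D.

0x812F08F5C99D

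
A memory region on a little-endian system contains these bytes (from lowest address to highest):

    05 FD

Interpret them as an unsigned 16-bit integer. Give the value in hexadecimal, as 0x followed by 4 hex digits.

Little-endian stores the least-significant byte at the lowest address.
Reassemble most-significant byte first: FD 05 → 0xFD05.

0xFD05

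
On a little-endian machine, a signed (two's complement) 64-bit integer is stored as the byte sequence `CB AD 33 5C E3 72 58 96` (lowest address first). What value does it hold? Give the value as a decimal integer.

-7613208849239790133

Little-endian stores the least-significant byte at the lowest address.
Reassemble most-significant byte first: 96 58 72 E3 5C 33 AD CB → 0x965872E35C33ADCB.
Top bit is set, so as a signed 64-bit value this is 0x965872E35C33ADCB − 2^64 = -7613208849239790133.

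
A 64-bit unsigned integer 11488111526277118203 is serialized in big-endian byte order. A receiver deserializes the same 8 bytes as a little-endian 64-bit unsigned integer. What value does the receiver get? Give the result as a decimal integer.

11488111526277118203 in 64-bit hexadecimal is 0x9F6DF89107D178FB.
Stored big-endian, the bytes at ascending addresses are 9F 6D F8 91 07 D1 78 FB.
Read back as little-endian, the first byte is least significant, giving 0xFB78D10791F86D9F.
0xFB78D10791F86D9F = 18120462931169144223.

18120462931169144223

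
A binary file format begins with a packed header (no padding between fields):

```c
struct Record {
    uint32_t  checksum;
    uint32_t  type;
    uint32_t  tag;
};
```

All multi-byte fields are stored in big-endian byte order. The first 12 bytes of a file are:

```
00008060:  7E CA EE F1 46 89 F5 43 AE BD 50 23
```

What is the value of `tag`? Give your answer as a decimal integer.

`tag` follows `checksum` (4 B), `type` (4 B), so it starts at offset 4 + 4 = 8 and occupies 4 bytes.
Bytes at offsets 8..11: AE BD 50 23.
Big-endian stores the most-significant byte at the lowest address.
The bytes are already most-significant first: 0xAEBD5023.
0xAEBD5023 = 2931642403.

2931642403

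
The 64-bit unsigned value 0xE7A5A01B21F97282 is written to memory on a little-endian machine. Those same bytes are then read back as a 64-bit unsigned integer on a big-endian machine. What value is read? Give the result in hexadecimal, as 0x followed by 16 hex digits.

0x8272F9211BA0A5E7

Stored little-endian, the bytes at ascending addresses are 82 72 F9 21 1B A0 A5 E7.
Read back as big-endian, the last byte is least significant, giving 0x8272F9211BA0A5E7.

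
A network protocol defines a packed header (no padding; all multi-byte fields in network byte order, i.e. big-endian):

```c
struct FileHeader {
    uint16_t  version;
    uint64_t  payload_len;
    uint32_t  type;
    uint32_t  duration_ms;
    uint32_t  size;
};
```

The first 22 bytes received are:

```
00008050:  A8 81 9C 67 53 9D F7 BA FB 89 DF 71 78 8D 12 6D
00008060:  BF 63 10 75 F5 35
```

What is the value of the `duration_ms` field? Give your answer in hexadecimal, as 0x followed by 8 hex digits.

`duration_ms` follows `version` (2 B), `payload_len` (8 B), `type` (4 B), so it starts at offset 2 + 8 + 4 = 14 and occupies 4 bytes.
Bytes at offsets 14..17: 12 6D BF 63.
In big-endian order the high byte comes first in memory.
The bytes are already most-significant first: 0x126DBF63.

0x126DBF63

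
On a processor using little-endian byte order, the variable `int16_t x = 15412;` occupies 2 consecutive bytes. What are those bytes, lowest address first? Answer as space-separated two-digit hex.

34 3C

15412 in hexadecimal, padded to 16 bits, is 0x3C34.
Split into bytes (most-significant first): 3C 34.
In little-endian order the low byte comes first in memory.
So at ascending addresses the bytes are 34 3C.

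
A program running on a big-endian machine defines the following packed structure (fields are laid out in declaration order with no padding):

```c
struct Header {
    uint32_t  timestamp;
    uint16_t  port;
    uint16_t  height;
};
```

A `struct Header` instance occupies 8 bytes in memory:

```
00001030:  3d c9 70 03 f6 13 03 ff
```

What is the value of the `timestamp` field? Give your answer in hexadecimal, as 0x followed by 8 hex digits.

0x3DC97003

`timestamp` is the first field, at byte offset 0, occupying 4 bytes.
Bytes at offsets 0..3: 3D C9 70 03.
In big-endian order the high byte comes first in memory.
The bytes are already most-significant first: 0x3DC97003.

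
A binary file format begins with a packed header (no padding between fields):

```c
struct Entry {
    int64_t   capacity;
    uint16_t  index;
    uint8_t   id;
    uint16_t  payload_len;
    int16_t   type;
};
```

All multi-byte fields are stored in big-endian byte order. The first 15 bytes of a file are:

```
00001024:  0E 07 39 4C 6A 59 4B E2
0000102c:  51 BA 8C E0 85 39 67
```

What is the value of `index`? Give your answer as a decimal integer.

20922

`index` follows `capacity` (8 bytes), so it starts at byte offset 8 and occupies 2 bytes.
Bytes at offsets 8..9: 51 BA.
Big-endian stores the most-significant byte at the lowest address.
The bytes are already most-significant first: 0x51BA.
0x51BA = 20922.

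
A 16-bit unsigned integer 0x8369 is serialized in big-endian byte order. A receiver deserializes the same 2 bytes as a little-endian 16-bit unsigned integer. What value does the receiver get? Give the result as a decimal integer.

27011

Stored big-endian, the bytes at ascending addresses are 83 69.
Read back as little-endian, the first byte is least significant, giving 0x6983.
0x6983 = 27011.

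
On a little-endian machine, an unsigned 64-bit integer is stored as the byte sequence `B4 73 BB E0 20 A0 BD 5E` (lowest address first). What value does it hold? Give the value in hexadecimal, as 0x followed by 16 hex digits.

Little-endian: lowest address holds the least-significant byte.
Reassemble most-significant byte first: 5E BD A0 20 E0 BB 73 B4 → 0x5EBDA020E0BB73B4.

0x5EBDA020E0BB73B4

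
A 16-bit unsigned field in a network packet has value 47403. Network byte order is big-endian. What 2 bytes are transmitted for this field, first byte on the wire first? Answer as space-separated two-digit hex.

47403 in hexadecimal, padded to 16 bits, is 0xB92B.
Split into bytes (most-significant first): B9 2B.
Big-endian stores the most-significant byte at the lowest address.
So the memory order matches the most-significant-first order: B9 2B.

B9 2B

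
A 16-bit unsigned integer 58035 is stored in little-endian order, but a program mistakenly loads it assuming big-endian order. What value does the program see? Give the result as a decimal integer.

46050

58035 in 16-bit hexadecimal is 0xE2B3.
Stored little-endian, the bytes at ascending addresses are B3 E2.
Read back as big-endian, the last byte is least significant, giving 0xB3E2.
0xB3E2 = 46050.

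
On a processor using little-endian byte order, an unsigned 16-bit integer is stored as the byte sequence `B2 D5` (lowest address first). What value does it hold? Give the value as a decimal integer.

54706

Little-endian: lowest address holds the least-significant byte.
Reassemble most-significant byte first: D5 B2 → 0xD5B2.
0xD5B2 = 54706.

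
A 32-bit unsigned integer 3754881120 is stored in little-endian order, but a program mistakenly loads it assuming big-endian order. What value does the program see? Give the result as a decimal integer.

3754881120 in 32-bit hexadecimal is 0xDFCEF060.
Stored little-endian, the bytes at ascending addresses are 60 F0 CE DF.
Read back as big-endian, the last byte is least significant, giving 0x60F0CEDF.
0x60F0CEDF = 1626394335.

1626394335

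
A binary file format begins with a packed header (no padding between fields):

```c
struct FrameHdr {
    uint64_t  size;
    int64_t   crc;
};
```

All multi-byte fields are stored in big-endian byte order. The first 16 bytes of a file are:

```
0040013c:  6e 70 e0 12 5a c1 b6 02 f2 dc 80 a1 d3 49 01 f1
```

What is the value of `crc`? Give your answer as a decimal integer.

`crc` follows `size` (8 bytes), so it starts at byte offset 8 and occupies 8 bytes.
Bytes at offsets 8..15: F2 DC 80 A1 D3 49 01 F1.
Big-endian stores the most-significant byte at the lowest address.
The bytes are already most-significant first: 0xF2DC80A1D34901F1.
Top bit is set, so as a signed 64-bit value this is 0xF2DC80A1D34901F1 − 2^64 = -946740389131779599.

-946740389131779599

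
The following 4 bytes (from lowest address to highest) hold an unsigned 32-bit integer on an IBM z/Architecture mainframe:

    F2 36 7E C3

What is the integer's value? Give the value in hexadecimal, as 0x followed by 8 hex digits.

In big-endian order the high byte comes first in memory.
The bytes are already most-significant first: 0xF2367EC3.

0xF2367EC3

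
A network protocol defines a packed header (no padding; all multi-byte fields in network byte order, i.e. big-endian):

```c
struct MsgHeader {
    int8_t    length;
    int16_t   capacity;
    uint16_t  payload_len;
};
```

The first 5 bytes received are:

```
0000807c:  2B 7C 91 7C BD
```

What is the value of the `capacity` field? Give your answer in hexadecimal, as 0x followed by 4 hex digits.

0x7C91

`capacity` follows `length` (1 byte), so it starts at byte offset 1 and occupies 2 bytes.
Bytes at offsets 1..2: 7C 91.
Big-endian stores the most-significant byte at the lowest address.
The bytes are already most-significant first: 0x7C91.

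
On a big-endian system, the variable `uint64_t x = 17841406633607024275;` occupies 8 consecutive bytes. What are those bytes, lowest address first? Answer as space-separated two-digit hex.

F7 99 68 CE 31 71 CE 93

17841406633607024275 in hexadecimal, padded to 64 bits, is 0xF79968CE3171CE93.
Split into bytes (most-significant first): F7 99 68 CE 31 71 CE 93.
Big-endian stores the most-significant byte at the lowest address.
So the memory order matches the most-significant-first order: F7 99 68 CE 31 71 CE 93.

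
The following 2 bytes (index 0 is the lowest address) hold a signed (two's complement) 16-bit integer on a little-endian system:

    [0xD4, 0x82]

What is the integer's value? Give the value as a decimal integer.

-32044

Little-endian: lowest address holds the least-significant byte.
Reassemble most-significant byte first: 82 D4 → 0x82D4.
Top bit is set, so as a signed 16-bit value this is 0x82D4 − 2^16 = -32044.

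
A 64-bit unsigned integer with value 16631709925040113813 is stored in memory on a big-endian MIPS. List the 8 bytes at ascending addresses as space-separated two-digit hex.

E6 CF B4 0E E9 5A C8 95

16631709925040113813 in hexadecimal, padded to 64 bits, is 0xE6CFB40EE95AC895.
Split into bytes (most-significant first): E6 CF B4 0E E9 5A C8 95.
Big-endian: lowest address holds the most-significant byte.
So the memory order matches the most-significant-first order: E6 CF B4 0E E9 5A C8 95.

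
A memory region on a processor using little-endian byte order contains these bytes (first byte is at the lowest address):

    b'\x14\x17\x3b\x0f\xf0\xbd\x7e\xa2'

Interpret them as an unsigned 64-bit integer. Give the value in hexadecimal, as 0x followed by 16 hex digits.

Little-endian stores the least-significant byte at the lowest address.
Reassemble most-significant byte first: A2 7E BD F0 0F 3B 17 14 → 0xA27EBDF00F3B1714.

0xA27EBDF00F3B1714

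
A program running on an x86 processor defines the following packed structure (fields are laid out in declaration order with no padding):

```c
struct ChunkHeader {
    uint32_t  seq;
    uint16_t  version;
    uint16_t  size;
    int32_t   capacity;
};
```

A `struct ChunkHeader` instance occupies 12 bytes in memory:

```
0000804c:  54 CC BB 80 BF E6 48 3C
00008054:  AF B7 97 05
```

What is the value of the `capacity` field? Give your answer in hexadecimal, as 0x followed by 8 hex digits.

`capacity` follows `seq` (4 B), `version` (2 B), `size` (2 B), so it starts at offset 4 + 2 + 2 = 8 and occupies 4 bytes.
Bytes at offsets 8..11: AF B7 97 05.
In little-endian order the low byte comes first in memory.
Reassemble most-significant byte first: 05 97 B7 AF → 0x0597B7AF.

0x0597B7AF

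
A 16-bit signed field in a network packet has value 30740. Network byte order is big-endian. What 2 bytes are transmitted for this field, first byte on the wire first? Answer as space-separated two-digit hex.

30740 in hexadecimal, padded to 16 bits, is 0x7814.
Split into bytes (most-significant first): 78 14.
Big-endian: lowest address holds the most-significant byte.
So the memory order matches the most-significant-first order: 78 14.

78 14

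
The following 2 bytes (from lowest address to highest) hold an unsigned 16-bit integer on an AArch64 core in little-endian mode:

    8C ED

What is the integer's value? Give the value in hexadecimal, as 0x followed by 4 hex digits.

0xED8C

In little-endian order the low byte comes first in memory.
Reassemble most-significant byte first: ED 8C → 0xED8C.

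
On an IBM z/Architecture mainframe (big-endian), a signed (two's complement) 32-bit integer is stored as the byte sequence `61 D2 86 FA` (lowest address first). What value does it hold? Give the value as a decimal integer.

Big-endian: lowest address holds the most-significant byte.
The bytes are already most-significant first: 0x61D286FA.
0x61D286FA = 1641187066.

1641187066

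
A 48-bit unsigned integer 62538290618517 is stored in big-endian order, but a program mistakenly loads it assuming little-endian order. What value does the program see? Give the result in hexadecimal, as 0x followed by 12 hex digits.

62538290618517 in 48-bit hexadecimal is 0x38E0D498E095.
Stored big-endian, the bytes at ascending addresses are 38 E0 D4 98 E0 95.
Read back as little-endian, the first byte is least significant, giving 0x95E098D4E038.

0x95E098D4E038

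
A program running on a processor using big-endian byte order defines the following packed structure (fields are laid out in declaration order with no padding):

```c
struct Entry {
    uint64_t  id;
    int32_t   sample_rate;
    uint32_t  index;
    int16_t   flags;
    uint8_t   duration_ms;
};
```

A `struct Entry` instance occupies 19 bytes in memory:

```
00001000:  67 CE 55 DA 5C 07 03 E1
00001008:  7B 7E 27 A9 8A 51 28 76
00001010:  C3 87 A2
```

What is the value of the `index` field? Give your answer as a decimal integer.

`index` follows `id` (8 B), `sample_rate` (4 B), so it starts at offset 8 + 4 = 12 and occupies 4 bytes.
Bytes at offsets 12..15: 8A 51 28 76.
In big-endian order the high byte comes first in memory.
The bytes are already most-significant first: 0x8A512876.
0x8A512876 = 2320574582.

2320574582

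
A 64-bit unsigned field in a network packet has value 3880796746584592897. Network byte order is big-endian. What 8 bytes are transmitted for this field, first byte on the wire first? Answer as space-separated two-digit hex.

35 DB 5C 14 65 AA 92 01

3880796746584592897 in hexadecimal, padded to 64 bits, is 0x35DB5C1465AA9201.
Split into bytes (most-significant first): 35 DB 5C 14 65 AA 92 01.
In big-endian order the high byte comes first in memory.
So the memory order matches the most-significant-first order: 35 DB 5C 14 65 AA 92 01.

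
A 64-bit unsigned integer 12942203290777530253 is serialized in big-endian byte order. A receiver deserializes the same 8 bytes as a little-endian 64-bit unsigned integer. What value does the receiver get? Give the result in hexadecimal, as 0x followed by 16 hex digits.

0x8DAFAF7D52F19BB3

12942203290777530253 in 64-bit hexadecimal is 0xB39BF1527DAFAF8D.
Stored big-endian, the bytes at ascending addresses are B3 9B F1 52 7D AF AF 8D.
Read back as little-endian, the first byte is least significant, giving 0x8DAFAF7D52F19BB3.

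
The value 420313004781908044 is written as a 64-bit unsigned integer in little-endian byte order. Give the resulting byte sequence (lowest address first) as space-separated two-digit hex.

4C B0 80 70 73 40 D5 05

420313004781908044 in hexadecimal, padded to 64 bits, is 0x05D540737080B04C.
Split into bytes (most-significant first): 05 D5 40 73 70 80 B0 4C.
In little-endian order the low byte comes first in memory.
So at ascending addresses the bytes are 4C B0 80 70 73 40 D5 05.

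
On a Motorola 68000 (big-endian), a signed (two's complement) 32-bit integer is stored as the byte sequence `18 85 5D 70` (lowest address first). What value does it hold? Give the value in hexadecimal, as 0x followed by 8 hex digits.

In big-endian order the high byte comes first in memory.
The bytes are already most-significant first: 0x18855D70.

0x18855D70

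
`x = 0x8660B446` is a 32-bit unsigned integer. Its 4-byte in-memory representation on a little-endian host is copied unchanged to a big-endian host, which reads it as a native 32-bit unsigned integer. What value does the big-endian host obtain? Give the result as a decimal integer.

Stored little-endian, the bytes at ascending addresses are 46 B4 60 86.
Read back as big-endian, the last byte is least significant, giving 0x46B46086.
0x46B46086 = 1186226310.

1186226310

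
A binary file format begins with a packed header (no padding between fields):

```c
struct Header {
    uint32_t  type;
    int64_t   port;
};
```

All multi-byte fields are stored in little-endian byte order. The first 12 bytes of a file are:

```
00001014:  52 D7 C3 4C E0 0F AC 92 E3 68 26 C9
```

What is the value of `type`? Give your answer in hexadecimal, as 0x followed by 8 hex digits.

0x4CC3D752

`type` is the first field, at byte offset 0, occupying 4 bytes.
Bytes at offsets 0..3: 52 D7 C3 4C.
Little-endian stores the least-significant byte at the lowest address.
Reassemble most-significant byte first: 4C C3 D7 52 → 0x4CC3D752.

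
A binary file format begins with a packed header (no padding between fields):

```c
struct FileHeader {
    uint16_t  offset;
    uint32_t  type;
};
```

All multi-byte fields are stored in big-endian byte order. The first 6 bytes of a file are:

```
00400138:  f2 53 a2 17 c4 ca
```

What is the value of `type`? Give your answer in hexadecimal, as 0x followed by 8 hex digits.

0xA217C4CA

`type` follows `offset` (2 bytes), so it starts at byte offset 2 and occupies 4 bytes.
Bytes at offsets 2..5: A2 17 C4 CA.
Big-endian stores the most-significant byte at the lowest address.
The bytes are already most-significant first: 0xA217C4CA.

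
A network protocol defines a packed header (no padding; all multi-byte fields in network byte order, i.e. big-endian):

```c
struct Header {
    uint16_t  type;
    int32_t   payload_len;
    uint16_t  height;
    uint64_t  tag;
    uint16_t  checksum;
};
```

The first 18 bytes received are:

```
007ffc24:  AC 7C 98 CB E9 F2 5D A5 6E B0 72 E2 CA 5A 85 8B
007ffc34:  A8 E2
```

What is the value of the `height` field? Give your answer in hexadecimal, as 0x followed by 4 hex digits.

0x5DA5

`height` follows `type` (2 B), `payload_len` (4 B), so it starts at offset 2 + 4 = 6 and occupies 2 bytes.
Bytes at offsets 6..7: 5D A5.
Big-endian: lowest address holds the most-significant byte.
The bytes are already most-significant first: 0x5DA5.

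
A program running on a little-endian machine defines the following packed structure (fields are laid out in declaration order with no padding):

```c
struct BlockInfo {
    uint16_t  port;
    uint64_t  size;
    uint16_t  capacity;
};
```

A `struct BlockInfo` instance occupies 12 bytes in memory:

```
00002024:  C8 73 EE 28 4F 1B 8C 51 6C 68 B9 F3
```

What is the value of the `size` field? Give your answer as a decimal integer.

`size` follows `port` (2 bytes), so it starts at byte offset 2 and occupies 8 bytes.
Bytes at offsets 2..9: EE 28 4F 1B 8C 51 6C 68.
In little-endian order the low byte comes first in memory.
Reassemble most-significant byte first: 68 6C 51 8C 1B 4F 28 EE → 0x686C518C1B4F28EE.
0x686C518C1B4F28EE = 7524478739624700142.

7524478739624700142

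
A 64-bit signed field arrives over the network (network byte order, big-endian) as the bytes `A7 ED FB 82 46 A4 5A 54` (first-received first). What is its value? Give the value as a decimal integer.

Big-endian: lowest address holds the most-significant byte.
The bytes are already most-significant first: 0xA7EDFB8246A45A54.
Top bit is set, so as a signed 64-bit value this is 0xA7EDFB8246A45A54 − 2^64 = -6346139762945664428.

-6346139762945664428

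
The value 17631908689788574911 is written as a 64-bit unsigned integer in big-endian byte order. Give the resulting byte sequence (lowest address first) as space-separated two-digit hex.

F4 B1 1F 89 16 F8 9C BF

17631908689788574911 in hexadecimal, padded to 64 bits, is 0xF4B11F8916F89CBF.
Split into bytes (most-significant first): F4 B1 1F 89 16 F8 9C BF.
Big-endian stores the most-significant byte at the lowest address.
So the memory order matches the most-significant-first order: F4 B1 1F 89 16 F8 9C BF.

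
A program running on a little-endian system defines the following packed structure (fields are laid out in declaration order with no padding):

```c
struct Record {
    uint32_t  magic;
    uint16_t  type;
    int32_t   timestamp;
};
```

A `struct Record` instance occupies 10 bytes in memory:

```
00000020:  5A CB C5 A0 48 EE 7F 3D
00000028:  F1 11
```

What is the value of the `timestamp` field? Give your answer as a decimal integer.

`timestamp` follows `magic` (4 B), `type` (2 B), so it starts at offset 4 + 2 = 6 and occupies 4 bytes.
Bytes at offsets 6..9: 7F 3D F1 11.
In little-endian order the low byte comes first in memory.
Reassemble most-significant byte first: 11 F1 3D 7F → 0x11F13D7F.
0x11F13D7F = 301022591.

301022591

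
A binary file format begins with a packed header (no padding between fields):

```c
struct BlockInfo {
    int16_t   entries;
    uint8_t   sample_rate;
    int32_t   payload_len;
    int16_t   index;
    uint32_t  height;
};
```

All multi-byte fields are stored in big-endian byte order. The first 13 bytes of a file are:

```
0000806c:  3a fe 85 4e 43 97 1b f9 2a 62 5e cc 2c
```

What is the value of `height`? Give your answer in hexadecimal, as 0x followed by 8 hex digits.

`height` follows `entries` (2 B), `sample_rate` (1 B), `payload_len` (4 B), `index` (2 B), so it starts at offset 2 + 1 + 4 + 2 = 9 and occupies 4 bytes.
Bytes at offsets 9..12: 62 5E CC 2C.
Big-endian: lowest address holds the most-significant byte.
The bytes are already most-significant first: 0x625ECC2C.

0x625ECC2C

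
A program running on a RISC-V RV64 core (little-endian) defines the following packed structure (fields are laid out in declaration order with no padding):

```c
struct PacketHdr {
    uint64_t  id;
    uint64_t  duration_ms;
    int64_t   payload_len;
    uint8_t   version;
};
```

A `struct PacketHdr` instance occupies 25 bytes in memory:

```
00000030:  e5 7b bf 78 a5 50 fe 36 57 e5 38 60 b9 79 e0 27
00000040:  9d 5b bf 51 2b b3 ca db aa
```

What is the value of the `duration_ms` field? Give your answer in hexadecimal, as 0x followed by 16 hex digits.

0x27E079B96038E557

`duration_ms` follows `id` (8 bytes), so it starts at byte offset 8 and occupies 8 bytes.
Bytes at offsets 8..15: 57 E5 38 60 B9 79 E0 27.
In little-endian order the low byte comes first in memory.
Reassemble most-significant byte first: 27 E0 79 B9 60 38 E5 57 → 0x27E079B96038E557.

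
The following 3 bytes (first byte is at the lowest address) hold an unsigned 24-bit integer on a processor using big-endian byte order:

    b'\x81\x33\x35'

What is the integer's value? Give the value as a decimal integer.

Big-endian stores the most-significant byte at the lowest address.
The bytes are already most-significant first: 0x813335.
0x813335 = 8467253.

8467253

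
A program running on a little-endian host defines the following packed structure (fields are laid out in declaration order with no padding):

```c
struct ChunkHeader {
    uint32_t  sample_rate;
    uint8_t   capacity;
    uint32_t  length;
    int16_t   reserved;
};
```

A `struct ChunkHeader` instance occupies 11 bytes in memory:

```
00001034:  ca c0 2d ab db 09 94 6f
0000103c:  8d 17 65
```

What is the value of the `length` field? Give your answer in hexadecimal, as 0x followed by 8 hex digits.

`length` follows `sample_rate` (4 B), `capacity` (1 B), so it starts at offset 4 + 1 = 5 and occupies 4 bytes.
Bytes at offsets 5..8: 09 94 6F 8D.
In little-endian order the low byte comes first in memory.
Reassemble most-significant byte first: 8D 6F 94 09 → 0x8D6F9409.

0x8D6F9409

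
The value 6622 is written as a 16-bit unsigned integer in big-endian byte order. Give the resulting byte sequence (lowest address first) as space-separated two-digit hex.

19 DE

6622 in hexadecimal, padded to 16 bits, is 0x19DE.
Split into bytes (most-significant first): 19 DE.
Big-endian stores the most-significant byte at the lowest address.
So the memory order matches the most-significant-first order: 19 DE.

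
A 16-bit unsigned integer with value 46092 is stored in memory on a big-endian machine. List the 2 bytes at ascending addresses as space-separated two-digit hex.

46092 in hexadecimal, padded to 16 bits, is 0xB40C.
Split into bytes (most-significant first): B4 0C.
Big-endian: lowest address holds the most-significant byte.
So the memory order matches the most-significant-first order: B4 0C.

B4 0C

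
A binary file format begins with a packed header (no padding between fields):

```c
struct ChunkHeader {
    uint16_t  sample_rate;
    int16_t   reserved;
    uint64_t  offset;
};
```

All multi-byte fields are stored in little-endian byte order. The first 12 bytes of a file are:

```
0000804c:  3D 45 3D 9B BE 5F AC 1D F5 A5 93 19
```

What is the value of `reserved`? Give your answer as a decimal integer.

`reserved` follows `sample_rate` (2 bytes), so it starts at byte offset 2 and occupies 2 bytes.
Bytes at offsets 2..3: 3D 9B.
Little-endian: lowest address holds the least-significant byte.
Reassemble most-significant byte first: 9B 3D → 0x9B3D.
Top bit is set, so as a signed 16-bit value this is 0x9B3D − 2^16 = -25795.

-25795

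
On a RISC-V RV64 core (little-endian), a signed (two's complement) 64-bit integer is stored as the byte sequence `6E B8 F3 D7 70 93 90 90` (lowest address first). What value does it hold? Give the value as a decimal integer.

Little-endian: lowest address holds the least-significant byte.
Reassemble most-significant byte first: 90 90 93 70 D7 F3 B8 6E → 0x90909370D7F3B86E.
Top bit is set, so as a signed 64-bit value this is 0x90909370D7F3B86E − 2^64 = -8029756022732900242.

-8029756022732900242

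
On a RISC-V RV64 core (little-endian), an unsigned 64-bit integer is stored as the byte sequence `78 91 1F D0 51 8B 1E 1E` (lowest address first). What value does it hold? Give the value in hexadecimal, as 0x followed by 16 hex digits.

0x1E1E8B51D01F9178

In little-endian order the low byte comes first in memory.
Reassemble most-significant byte first: 1E 1E 8B 51 D0 1F 91 78 → 0x1E1E8B51D01F9178.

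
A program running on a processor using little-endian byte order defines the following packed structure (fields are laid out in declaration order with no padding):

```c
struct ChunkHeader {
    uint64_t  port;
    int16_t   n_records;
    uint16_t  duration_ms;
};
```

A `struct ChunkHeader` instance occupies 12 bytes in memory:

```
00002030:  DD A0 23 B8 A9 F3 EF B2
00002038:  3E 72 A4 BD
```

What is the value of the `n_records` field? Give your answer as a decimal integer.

29246

`n_records` follows `port` (8 bytes), so it starts at byte offset 8 and occupies 2 bytes.
Bytes at offsets 8..9: 3E 72.
Little-endian stores the least-significant byte at the lowest address.
Reassemble most-significant byte first: 72 3E → 0x723E.
0x723E = 29246.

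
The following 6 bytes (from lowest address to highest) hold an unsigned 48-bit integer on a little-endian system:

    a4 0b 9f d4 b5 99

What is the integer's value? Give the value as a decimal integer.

Little-endian: lowest address holds the least-significant byte.
Reassemble most-significant byte first: 99 B5 D4 9F 0B A4 → 0x99B5D49F0BA4.
0x99B5D49F0BA4 = 169006235323300.

169006235323300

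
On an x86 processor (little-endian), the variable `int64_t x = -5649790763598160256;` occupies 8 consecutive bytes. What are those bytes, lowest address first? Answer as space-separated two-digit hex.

Two's complement of -5649790763598160256 in 64 bits: 5649790763598160256 = 0x4E6816C3FF8D2180; invert → 0xB197E93C0072DE7F; add 1 → 0xB197E93C0072DE80.
Split into bytes (most-significant first): B1 97 E9 3C 00 72 DE 80.
Little-endian stores the least-significant byte at the lowest address.
So at ascending addresses the bytes are 80 DE 72 00 3C E9 97 B1.

80 DE 72 00 3C E9 97 B1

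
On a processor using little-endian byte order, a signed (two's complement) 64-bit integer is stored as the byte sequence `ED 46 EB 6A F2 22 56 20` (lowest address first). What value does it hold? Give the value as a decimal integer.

Little-endian: lowest address holds the least-significant byte.
Reassemble most-significant byte first: 20 56 22 F2 6A EB 46 ED → 0x205622F26AEB46ED.
0x205622F26AEB46ED = 2330088281782044397.

2330088281782044397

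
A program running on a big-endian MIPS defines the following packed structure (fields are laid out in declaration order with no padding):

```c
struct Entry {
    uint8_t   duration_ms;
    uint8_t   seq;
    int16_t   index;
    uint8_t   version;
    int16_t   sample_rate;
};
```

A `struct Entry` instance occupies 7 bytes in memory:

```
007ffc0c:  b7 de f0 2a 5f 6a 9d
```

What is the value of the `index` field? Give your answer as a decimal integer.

`index` follows `duration_ms` (1 B), `seq` (1 B), so it starts at offset 1 + 1 = 2 and occupies 2 bytes.
Bytes at offsets 2..3: F0 2A.
Big-endian stores the most-significant byte at the lowest address.
The bytes are already most-significant first: 0xF02A.
Top bit is set, so as a signed 16-bit value this is 0xF02A − 2^16 = -4054.

-4054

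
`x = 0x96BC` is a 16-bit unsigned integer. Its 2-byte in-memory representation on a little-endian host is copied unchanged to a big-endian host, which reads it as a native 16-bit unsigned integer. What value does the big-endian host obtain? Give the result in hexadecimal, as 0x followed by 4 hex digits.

0xBC96

Stored little-endian, the bytes at ascending addresses are BC 96.
Read back as big-endian, the last byte is least significant, giving 0xBC96.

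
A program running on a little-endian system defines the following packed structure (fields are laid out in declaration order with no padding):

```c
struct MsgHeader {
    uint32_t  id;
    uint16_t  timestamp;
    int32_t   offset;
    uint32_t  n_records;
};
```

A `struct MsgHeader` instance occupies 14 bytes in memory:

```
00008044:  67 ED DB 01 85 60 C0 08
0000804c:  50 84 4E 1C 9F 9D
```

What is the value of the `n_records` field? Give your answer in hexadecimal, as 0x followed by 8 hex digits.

`n_records` follows `id` (4 B), `timestamp` (2 B), `offset` (4 B), so it starts at offset 4 + 2 + 4 = 10 and occupies 4 bytes.
Bytes at offsets 10..13: 4E 1C 9F 9D.
Little-endian: lowest address holds the least-significant byte.
Reassemble most-significant byte first: 9D 9F 1C 4E → 0x9D9F1C4E.

0x9D9F1C4E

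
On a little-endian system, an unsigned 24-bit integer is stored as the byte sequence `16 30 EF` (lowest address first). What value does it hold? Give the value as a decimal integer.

15675414

Little-endian stores the least-significant byte at the lowest address.
Reassemble most-significant byte first: EF 30 16 → 0xEF3016.
0xEF3016 = 15675414.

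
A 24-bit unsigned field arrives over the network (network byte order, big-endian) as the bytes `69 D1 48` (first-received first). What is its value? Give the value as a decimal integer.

6934856

Big-endian stores the most-significant byte at the lowest address.
The bytes are already most-significant first: 0x69D148.
0x69D148 = 6934856.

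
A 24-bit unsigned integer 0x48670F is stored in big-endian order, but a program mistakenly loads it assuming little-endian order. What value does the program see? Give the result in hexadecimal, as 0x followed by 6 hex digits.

0x0F6748

Stored big-endian, the bytes at ascending addresses are 48 67 0F.
Read back as little-endian, the first byte is least significant, giving 0x0F6748.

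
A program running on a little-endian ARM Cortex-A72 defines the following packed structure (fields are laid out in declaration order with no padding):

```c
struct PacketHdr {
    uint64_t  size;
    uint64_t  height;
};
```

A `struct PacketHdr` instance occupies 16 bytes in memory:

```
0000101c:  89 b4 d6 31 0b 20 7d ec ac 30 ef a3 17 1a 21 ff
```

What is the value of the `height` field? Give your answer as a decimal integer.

18384003842740007084

`height` follows `size` (8 bytes), so it starts at byte offset 8 and occupies 8 bytes.
Bytes at offsets 8..15: AC 30 EF A3 17 1A 21 FF.
Little-endian: lowest address holds the least-significant byte.
Reassemble most-significant byte first: FF 21 1A 17 A3 EF 30 AC → 0xFF211A17A3EF30AC.
0xFF211A17A3EF30AC = 18384003842740007084.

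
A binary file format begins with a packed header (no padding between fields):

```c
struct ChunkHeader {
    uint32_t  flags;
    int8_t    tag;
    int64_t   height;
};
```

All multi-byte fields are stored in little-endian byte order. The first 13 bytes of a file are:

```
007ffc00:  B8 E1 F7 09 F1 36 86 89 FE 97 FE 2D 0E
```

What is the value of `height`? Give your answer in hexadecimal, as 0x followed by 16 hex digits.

0x0E2DFE97FE898636

`height` follows `flags` (4 B), `tag` (1 B), so it starts at offset 4 + 1 = 5 and occupies 8 bytes.
Bytes at offsets 5..12: 36 86 89 FE 97 FE 2D 0E.
Little-endian: lowest address holds the least-significant byte.
Reassemble most-significant byte first: 0E 2D FE 97 FE 89 86 36 → 0x0E2DFE97FE898636.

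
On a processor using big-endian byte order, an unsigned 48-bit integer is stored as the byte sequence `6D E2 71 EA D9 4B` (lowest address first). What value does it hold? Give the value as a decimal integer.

120819341252939

Big-endian stores the most-significant byte at the lowest address.
The bytes are already most-significant first: 0x6DE271EAD94B.
0x6DE271EAD94B = 120819341252939.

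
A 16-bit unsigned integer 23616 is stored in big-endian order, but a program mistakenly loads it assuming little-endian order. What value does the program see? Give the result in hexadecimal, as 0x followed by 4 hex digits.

0x405C

23616 in 16-bit hexadecimal is 0x5C40.
Stored big-endian, the bytes at ascending addresses are 5C 40.
Read back as little-endian, the first byte is least significant, giving 0x405C.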